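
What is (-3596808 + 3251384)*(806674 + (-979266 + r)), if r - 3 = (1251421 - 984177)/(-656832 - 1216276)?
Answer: 27917003936588736/468277 ≈ 5.9616e+10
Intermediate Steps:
r = 1338020/468277 (r = 3 + (1251421 - 984177)/(-656832 - 1216276) = 3 + 267244/(-1873108) = 3 + 267244*(-1/1873108) = 3 - 66811/468277 = 1338020/468277 ≈ 2.8573)
(-3596808 + 3251384)*(806674 + (-979266 + r)) = (-3596808 + 3251384)*(806674 + (-979266 + 1338020/468277)) = -345424*(806674 - 458566406662/468277) = -345424*(-80819525964/468277) = 27917003936588736/468277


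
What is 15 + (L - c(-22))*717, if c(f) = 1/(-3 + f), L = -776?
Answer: -13908708/25 ≈ -5.5635e+5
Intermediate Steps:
15 + (L - c(-22))*717 = 15 + (-776 - 1/(-3 - 22))*717 = 15 + (-776 - 1/(-25))*717 = 15 + (-776 - 1*(-1/25))*717 = 15 + (-776 + 1/25)*717 = 15 - 19399/25*717 = 15 - 13909083/25 = -13908708/25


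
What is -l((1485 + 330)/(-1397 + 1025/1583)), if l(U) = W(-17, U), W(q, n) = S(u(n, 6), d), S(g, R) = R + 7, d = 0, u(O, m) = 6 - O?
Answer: -7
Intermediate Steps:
S(g, R) = 7 + R
W(q, n) = 7 (W(q, n) = 7 + 0 = 7)
l(U) = 7
-l((1485 + 330)/(-1397 + 1025/1583)) = -1*7 = -7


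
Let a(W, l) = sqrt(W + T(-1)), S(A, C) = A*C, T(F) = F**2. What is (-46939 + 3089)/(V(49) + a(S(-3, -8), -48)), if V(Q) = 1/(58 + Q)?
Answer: -2345975/268 ≈ -8753.6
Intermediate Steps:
a(W, l) = sqrt(1 + W) (a(W, l) = sqrt(W + (-1)**2) = sqrt(W + 1) = sqrt(1 + W))
(-46939 + 3089)/(V(49) + a(S(-3, -8), -48)) = (-46939 + 3089)/(1/(58 + 49) + sqrt(1 - 3*(-8))) = -43850/(1/107 + sqrt(1 + 24)) = -43850/(1/107 + sqrt(25)) = -43850/(1/107 + 5) = -43850/536/107 = -43850*107/536 = -2345975/268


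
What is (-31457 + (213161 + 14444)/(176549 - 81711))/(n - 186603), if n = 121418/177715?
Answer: 530140081220115/3145020670087226 ≈ 0.16856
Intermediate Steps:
n = 121418/177715 (n = 121418*(1/177715) = 121418/177715 ≈ 0.68322)
(-31457 + (213161 + 14444)/(176549 - 81711))/(n - 186603) = (-31457 + (213161 + 14444)/(176549 - 81711))/(121418/177715 - 186603) = (-31457 + 227605/94838)/(-33162030727/177715) = (-31457 + 227605*(1/94838))*(-177715/33162030727) = (-31457 + 227605/94838)*(-177715/33162030727) = -2983091361/94838*(-177715/33162030727) = 530140081220115/3145020670087226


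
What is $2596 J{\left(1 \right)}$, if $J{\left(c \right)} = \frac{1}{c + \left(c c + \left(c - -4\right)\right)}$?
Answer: $\frac{2596}{7} \approx 370.86$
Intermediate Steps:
$J{\left(c \right)} = \frac{1}{4 + c^{2} + 2 c}$ ($J{\left(c \right)} = \frac{1}{c + \left(c^{2} + \left(c + 4\right)\right)} = \frac{1}{c + \left(c^{2} + \left(4 + c\right)\right)} = \frac{1}{c + \left(4 + c + c^{2}\right)} = \frac{1}{4 + c^{2} + 2 c}$)
$2596 J{\left(1 \right)} = \frac{2596}{4 + 1^{2} + 2 \cdot 1} = \frac{2596}{4 + 1 + 2} = \frac{2596}{7}$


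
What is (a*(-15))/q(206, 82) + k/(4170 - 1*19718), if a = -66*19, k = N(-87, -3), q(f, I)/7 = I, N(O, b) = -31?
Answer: 146237837/4462276 ≈ 32.772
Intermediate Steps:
q(f, I) = 7*I
k = -31
a = -1254
(a*(-15))/q(206, 82) + k/(4170 - 1*19718) = (-1254*(-15))/((7*82)) - 31/(4170 - 1*19718) = 18810/574 - 31/(4170 - 19718) = 18810*(1/574) - 31/(-15548) = 9405/287 - 31*(-1/15548) = 9405/287 + 31/15548 = 146237837/4462276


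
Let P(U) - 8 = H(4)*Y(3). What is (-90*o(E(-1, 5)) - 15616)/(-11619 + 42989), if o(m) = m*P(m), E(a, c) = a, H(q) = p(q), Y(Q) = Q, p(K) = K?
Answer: -6908/15685 ≈ -0.44042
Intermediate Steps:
H(q) = q
P(U) = 20 (P(U) = 8 + 4*3 = 8 + 12 = 20)
o(m) = 20*m (o(m) = m*20 = 20*m)
(-90*o(E(-1, 5)) - 15616)/(-11619 + 42989) = (-1800*(-1) - 15616)/(-11619 + 42989) = (-90*(-20) - 15616)/31370 = (1800 - 15616)*(1/31370) = -13816*1/31370 = -6908/15685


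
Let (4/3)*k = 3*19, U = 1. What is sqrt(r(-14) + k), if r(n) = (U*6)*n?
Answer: I*sqrt(165)/2 ≈ 6.4226*I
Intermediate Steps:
r(n) = 6*n (r(n) = (1*6)*n = 6*n)
k = 171/4 (k = 3*(3*19)/4 = (3/4)*57 = 171/4 ≈ 42.750)
sqrt(r(-14) + k) = sqrt(6*(-14) + 171/4) = sqrt(-84 + 171/4) = sqrt(-165/4) = I*sqrt(165)/2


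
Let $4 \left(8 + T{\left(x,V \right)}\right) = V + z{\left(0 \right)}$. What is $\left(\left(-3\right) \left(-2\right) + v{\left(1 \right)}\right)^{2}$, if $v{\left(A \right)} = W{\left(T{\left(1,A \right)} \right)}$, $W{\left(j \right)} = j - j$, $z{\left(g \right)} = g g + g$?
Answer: $36$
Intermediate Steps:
$z{\left(g \right)} = g + g^{2}$ ($z{\left(g \right)} = g^{2} + g = g + g^{2}$)
$T{\left(x,V \right)} = -8 + \frac{V}{4}$ ($T{\left(x,V \right)} = -8 + \frac{V + 0 \left(1 + 0\right)}{4} = -8 + \frac{V + 0 \cdot 1}{4} = -8 + \frac{V + 0}{4} = -8 + \frac{V}{4}$)
$W{\left(j \right)} = 0$
$v{\left(A \right)} = 0$
$\left(\left(-3\right) \left(-2\right) + v{\left(1 \right)}\right)^{2} = \left(\left(-3\right) \left(-2\right) + 0\right)^{2} = \left(6 + 0\right)^{2} = 6^{2} = 36$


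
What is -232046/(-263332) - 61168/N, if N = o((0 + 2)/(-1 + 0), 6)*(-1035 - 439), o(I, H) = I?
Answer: -1927927521/97037842 ≈ -19.868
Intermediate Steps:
N = 2948 (N = ((0 + 2)/(-1 + 0))*(-1035 - 439) = (2/(-1))*(-1474) = (2*(-1))*(-1474) = -2*(-1474) = 2948)
-232046/(-263332) - 61168/N = -232046/(-263332) - 61168/2948 = -232046*(-1/263332) - 61168*1/2948 = 116023/131666 - 15292/737 = -1927927521/97037842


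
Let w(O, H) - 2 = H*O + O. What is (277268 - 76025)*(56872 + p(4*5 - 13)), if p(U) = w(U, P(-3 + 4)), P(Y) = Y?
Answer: 11448311784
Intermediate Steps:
w(O, H) = 2 + O + H*O (w(O, H) = 2 + (H*O + O) = 2 + (O + H*O) = 2 + O + H*O)
p(U) = 2 + 2*U (p(U) = 2 + U + (-3 + 4)*U = 2 + U + 1*U = 2 + U + U = 2 + 2*U)
(277268 - 76025)*(56872 + p(4*5 - 13)) = (277268 - 76025)*(56872 + (2 + 2*(4*5 - 13))) = 201243*(56872 + (2 + 2*(20 - 13))) = 201243*(56872 + (2 + 2*7)) = 201243*(56872 + (2 + 14)) = 201243*(56872 + 16) = 201243*56888 = 11448311784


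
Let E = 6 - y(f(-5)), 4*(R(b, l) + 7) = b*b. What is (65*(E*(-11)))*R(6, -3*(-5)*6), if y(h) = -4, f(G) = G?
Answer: -14300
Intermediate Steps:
R(b, l) = -7 + b**2/4 (R(b, l) = -7 + (b*b)/4 = -7 + b**2/4)
E = 10 (E = 6 - 1*(-4) = 6 + 4 = 10)
(65*(E*(-11)))*R(6, -3*(-5)*6) = (65*(10*(-11)))*(-7 + (1/4)*6**2) = (65*(-110))*(-7 + (1/4)*36) = -7150*(-7 + 9) = -7150*2 = -14300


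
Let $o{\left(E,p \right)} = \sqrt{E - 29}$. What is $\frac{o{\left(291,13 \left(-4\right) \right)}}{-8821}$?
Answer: $- \frac{\sqrt{262}}{8821} \approx -0.001835$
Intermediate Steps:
$o{\left(E,p \right)} = \sqrt{-29 + E}$
$\frac{o{\left(291,13 \left(-4\right) \right)}}{-8821} = \frac{\sqrt{-29 + 291}}{-8821} = \sqrt{262} \left(- \frac{1}{8821}\right) = - \frac{\sqrt{262}}{8821}$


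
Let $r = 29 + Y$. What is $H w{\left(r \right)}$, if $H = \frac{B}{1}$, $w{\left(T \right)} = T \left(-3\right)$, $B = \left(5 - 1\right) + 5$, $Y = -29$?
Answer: $0$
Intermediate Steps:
$B = 9$ ($B = \left(5 - 1\right) + 5 = 4 + 5 = 9$)
$r = 0$ ($r = 29 - 29 = 0$)
$w{\left(T \right)} = - 3 T$
$H = 9$ ($H = \frac{9}{1} = 9 \cdot 1 = 9$)
$H w{\left(r \right)} = 9 \left(\left(-3\right) 0\right) = 9 \cdot 0 = 0$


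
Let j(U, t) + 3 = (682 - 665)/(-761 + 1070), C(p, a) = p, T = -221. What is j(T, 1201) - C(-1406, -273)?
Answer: 433544/309 ≈ 1403.1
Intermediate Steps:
j(U, t) = -910/309 (j(U, t) = -3 + (682 - 665)/(-761 + 1070) = -3 + 17/309 = -910/309)
j(T, 1201) - C(-1406, -273) = -910/309 - 1*(-1406) = -910/309 + 1406 = 433544/309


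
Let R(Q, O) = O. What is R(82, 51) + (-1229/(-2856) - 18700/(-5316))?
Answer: 69520655/1265208 ≈ 54.948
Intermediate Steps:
R(82, 51) + (-1229/(-2856) - 18700/(-5316)) = 51 + (-1229/(-2856) - 18700/(-5316)) = 51 + (-1229*(-1/2856) - 18700*(-1/5316)) = 51 + (1229/2856 + 4675/1329) = 51 + 4995047/1265208 = 69520655/1265208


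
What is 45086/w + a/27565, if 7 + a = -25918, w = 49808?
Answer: -4847681/137295752 ≈ -0.035308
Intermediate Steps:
a = -25925 (a = -7 - 25918 = -25925)
45086/w + a/27565 = 45086/49808 - 25925/27565 = 45086*(1/49808) - 25925*1/27565 = 22543/24904 - 5185/5513 = -4847681/137295752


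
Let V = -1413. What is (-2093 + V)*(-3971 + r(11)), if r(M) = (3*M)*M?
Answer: 12649648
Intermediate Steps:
r(M) = 3*M²
(-2093 + V)*(-3971 + r(11)) = (-2093 - 1413)*(-3971 + 3*11²) = -3506*(-3971 + 3*121) = -3506*(-3971 + 363) = -3506*(-3608) = 12649648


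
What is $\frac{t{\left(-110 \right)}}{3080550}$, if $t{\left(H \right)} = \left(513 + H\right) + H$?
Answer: $\frac{293}{3080550} \approx 9.5113 \cdot 10^{-5}$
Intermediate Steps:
$t{\left(H \right)} = 513 + 2 H$
$\frac{t{\left(-110 \right)}}{3080550} = \frac{513 + 2 \left(-110\right)}{3080550} = \left(513 - 220\right) \frac{1}{3080550} = 293 \cdot \frac{1}{3080550} = \frac{293}{3080550}$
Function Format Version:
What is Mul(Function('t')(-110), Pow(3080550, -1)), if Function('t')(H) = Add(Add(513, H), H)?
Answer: Rational(293, 3080550) ≈ 9.5113e-5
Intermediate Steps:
Function('t')(H) = Add(513, Mul(2, H))
Mul(Function('t')(-110), Pow(3080550, -1)) = Mul(Add(513, Mul(2, -110)), Pow(3080550, -1)) = Mul(Add(513, -220), Rational(1, 3080550)) = Mul(293, Rational(1, 3080550)) = Rational(293, 3080550)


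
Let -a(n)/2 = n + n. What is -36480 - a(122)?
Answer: -35992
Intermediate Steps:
a(n) = -4*n (a(n) = -2*(n + n) = -4*n)
-36480 - a(122) = -36480 - (-4)*122 = -36480 - 1*(-488) = -36480 + 488 = -35992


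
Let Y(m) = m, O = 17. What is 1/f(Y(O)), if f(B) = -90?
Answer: -1/90 ≈ -0.011111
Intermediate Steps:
1/f(Y(O)) = 1/(-90) = -1/90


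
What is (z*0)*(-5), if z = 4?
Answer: 0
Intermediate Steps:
(z*0)*(-5) = (4*0)*(-5) = 0*(-5) = 0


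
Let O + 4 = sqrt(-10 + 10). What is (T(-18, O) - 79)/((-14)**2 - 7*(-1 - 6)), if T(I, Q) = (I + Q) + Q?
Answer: -3/7 ≈ -0.42857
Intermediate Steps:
O = -4 (O = -4 + sqrt(-10 + 10) = -4 + sqrt(0) = -4 + 0 = -4)
T(I, Q) = I + 2*Q
(T(-18, O) - 79)/((-14)**2 - 7*(-1 - 6)) = ((-18 + 2*(-4)) - 79)/((-14)**2 - 7*(-1 - 6)) = ((-18 - 8) - 79)/(196 - 7*(-7)) = (-26 - 79)/(196 + 49) = -105/245 = -105*1/245 = -3/7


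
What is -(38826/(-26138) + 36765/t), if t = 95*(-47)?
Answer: 5970114/614243 ≈ 9.7195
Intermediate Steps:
t = -4465
-(38826/(-26138) + 36765/t) = -(38826/(-26138) + 36765/(-4465)) = -(38826*(-1/26138) + 36765*(-1/4465)) = -(-19413/13069 - 387/47) = -1*(-5970114/614243) = 5970114/614243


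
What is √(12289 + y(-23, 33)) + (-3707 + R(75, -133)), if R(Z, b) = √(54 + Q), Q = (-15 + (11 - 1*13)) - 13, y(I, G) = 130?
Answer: -3707 + √12419 + 2*√6 ≈ -3590.7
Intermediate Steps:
Q = -30 (Q = (-15 + (11 - 13)) - 13 = (-15 - 2) - 13 = -17 - 13 = -30)
R(Z, b) = 2*√6 (R(Z, b) = √(54 - 30) = √24 = 2*√6)
√(12289 + y(-23, 33)) + (-3707 + R(75, -133)) = √(12289 + 130) + (-3707 + 2*√6) = √12419 + (-3707 + 2*√6) = -3707 + √12419 + 2*√6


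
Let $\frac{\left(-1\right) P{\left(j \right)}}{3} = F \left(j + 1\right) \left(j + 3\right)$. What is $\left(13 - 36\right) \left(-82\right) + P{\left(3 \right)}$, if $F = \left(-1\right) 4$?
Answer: $2174$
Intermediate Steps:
$F = -4$
$P{\left(j \right)} = 12 \left(1 + j\right) \left(3 + j\right)$ ($P{\left(j \right)} = - 3 \left(- 4 \left(j + 1\right) \left(j + 3\right)\right) = - 3 \left(- 4 \left(1 + j\right) \left(3 + j\right)\right) = 12 \left(1 + j\right) \left(3 + j\right)$)
$\left(13 - 36\right) \left(-82\right) + P{\left(3 \right)} = \left(13 - 36\right) \left(-82\right) + \left(36 + 12 \cdot 3^{2} + 48 \cdot 3\right) = \left(13 - 36\right) \left(-82\right) + \left(36 + 12 \cdot 9 + 144\right) = \left(-23\right) \left(-82\right) + \left(36 + 108 + 144\right) = 1886 + 288 = 2174$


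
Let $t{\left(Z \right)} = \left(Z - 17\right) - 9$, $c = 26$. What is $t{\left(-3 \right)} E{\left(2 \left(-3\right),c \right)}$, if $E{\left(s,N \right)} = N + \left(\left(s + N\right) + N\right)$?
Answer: $-2088$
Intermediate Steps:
$E{\left(s,N \right)} = s + 3 N$ ($E{\left(s,N \right)} = N + \left(\left(N + s\right) + N\right) = N + \left(s + 2 N\right) = s + 3 N$)
$t{\left(Z \right)} = -26 + Z$ ($t{\left(Z \right)} = \left(-17 + Z\right) - 9 = -26 + Z$)
$t{\left(-3 \right)} E{\left(2 \left(-3\right),c \right)} = \left(-26 - 3\right) \left(2 \left(-3\right) + 3 \cdot 26\right) = - 29 \left(-6 + 78\right) = \left(-29\right) 72 = -2088$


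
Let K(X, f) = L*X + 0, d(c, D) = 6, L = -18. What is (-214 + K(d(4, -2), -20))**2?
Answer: 103684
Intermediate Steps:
K(X, f) = -18*X (K(X, f) = -18*X + 0 = -18*X)
(-214 + K(d(4, -2), -20))**2 = (-214 - 18*6)**2 = (-214 - 108)**2 = (-322)**2 = 103684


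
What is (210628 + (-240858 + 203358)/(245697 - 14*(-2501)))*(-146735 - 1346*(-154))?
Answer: 3579993472375392/280711 ≈ 1.2753e+10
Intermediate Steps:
(210628 + (-240858 + 203358)/(245697 - 14*(-2501)))*(-146735 - 1346*(-154)) = (210628 - 37500/(245697 + 35014))*(-146735 + 207284) = (210628 - 37500/280711)*60549 = (59125559008/280711)*60549 = 3579993472375392/280711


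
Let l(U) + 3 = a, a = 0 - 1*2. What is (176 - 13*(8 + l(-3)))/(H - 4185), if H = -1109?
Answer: -137/5294 ≈ -0.025878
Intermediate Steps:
a = -2 (a = 0 - 2 = -2)
l(U) = -5 (l(U) = -3 - 2 = -5)
(176 - 13*(8 + l(-3)))/(H - 4185) = (176 - 13*(8 - 5))/(-1109 - 4185) = (176 - 13*3)/(-5294) = (176 - 39)*(-1/5294) = 137*(-1/5294) = -137/5294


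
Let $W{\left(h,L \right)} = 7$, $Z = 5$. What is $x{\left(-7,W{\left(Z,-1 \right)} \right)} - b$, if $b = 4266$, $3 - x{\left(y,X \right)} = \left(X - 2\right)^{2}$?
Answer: $-4288$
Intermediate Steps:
$x{\left(y,X \right)} = 3 - \left(-2 + X\right)^{2}$ ($x{\left(y,X \right)} = 3 - \left(X - 2\right)^{2} = 3 - \left(-2 + X\right)^{2}$)
$x{\left(-7,W{\left(Z,-1 \right)} \right)} - b = \left(3 - \left(-2 + 7\right)^{2}\right) - 4266 = \left(3 - 5^{2}\right) - 4266 = \left(3 - 25\right) - 4266 = -22 - 4266 = -4288$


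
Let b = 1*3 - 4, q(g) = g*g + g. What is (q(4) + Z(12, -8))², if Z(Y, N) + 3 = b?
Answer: 256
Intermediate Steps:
q(g) = g + g² (q(g) = g² + g = g + g²)
b = -1 (b = 3 - 4 = -1)
Z(Y, N) = -4 (Z(Y, N) = -3 - 1 = -4)
(q(4) + Z(12, -8))² = (4*(1 + 4) - 4)² = (4*5 - 4)² = (20 - 4)² = 16² = 256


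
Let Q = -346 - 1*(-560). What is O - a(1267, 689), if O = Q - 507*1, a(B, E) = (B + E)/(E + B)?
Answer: -294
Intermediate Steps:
a(B, E) = 1 (a(B, E) = (B + E)/(B + E) = 1)
Q = 214 (Q = -346 + 560 = 214)
O = -293 (O = 214 - 507*1 = 214 - 507 = -293)
O - a(1267, 689) = -293 - 1*1 = -293 - 1 = -294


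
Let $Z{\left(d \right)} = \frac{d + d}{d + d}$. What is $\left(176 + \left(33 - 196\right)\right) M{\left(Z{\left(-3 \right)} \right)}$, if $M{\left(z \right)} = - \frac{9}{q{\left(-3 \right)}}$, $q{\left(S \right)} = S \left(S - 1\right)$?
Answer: $- \frac{39}{4} \approx -9.75$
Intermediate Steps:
$Z{\left(d \right)} = 1$ ($Z{\left(d \right)} = \frac{2 d}{2 d} = 2 d \frac{1}{2 d} = 1$)
$q{\left(S \right)} = S \left(-1 + S\right)$
$M{\left(z \right)} = - \frac{3}{4}$ ($M{\left(z \right)} = - \frac{9}{\left(-3\right) \left(-1 - 3\right)} = - \frac{9}{\left(-3\right) \left(-4\right)} = - \frac{9}{12} = \left(-9\right) \frac{1}{12} = - \frac{3}{4}$)
$\left(176 + \left(33 - 196\right)\right) M{\left(Z{\left(-3 \right)} \right)} = \left(176 + \left(33 - 196\right)\right) \left(- \frac{3}{4}\right) = \left(176 - 163\right) \left(- \frac{3}{4}\right) = 13 \left(- \frac{3}{4}\right) = - \frac{39}{4}$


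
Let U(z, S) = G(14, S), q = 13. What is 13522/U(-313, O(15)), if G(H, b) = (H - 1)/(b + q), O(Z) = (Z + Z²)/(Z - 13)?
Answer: 1798426/13 ≈ 1.3834e+5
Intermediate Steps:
O(Z) = (Z + Z²)/(-13 + Z)
G(H, b) = (-1 + H)/(13 + b) (G(H, b) = (H - 1)/(b + 13) = (-1 + H)/(13 + b))
U(z, S) = 13/(13 + S) (U(z, S) = (-1 + 14)/(13 + S) = 13/(13 + S))
13522/U(-313, O(15)) = 13522/((13/(13 + 15*(1 + 15)/(-13 + 15)))) = 13522/((13/(13 + 15*16/2))) = 13522/((13/(13 + 15*(½)*16))) = 13522/((13/(13 + 120))) = 13522/((13/133)) = 13522/((13*(1/133))) = 13522/(13/133) = 13522*(133/13) = 1798426/13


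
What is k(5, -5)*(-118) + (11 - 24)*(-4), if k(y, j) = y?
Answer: -538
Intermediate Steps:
k(5, -5)*(-118) + (11 - 24)*(-4) = 5*(-118) + (11 - 24)*(-4) = -590 - 13*(-4) = -590 + 52 = -538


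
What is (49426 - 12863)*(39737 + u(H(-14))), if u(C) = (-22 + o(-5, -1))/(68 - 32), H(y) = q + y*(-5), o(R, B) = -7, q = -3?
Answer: 52303481189/36 ≈ 1.4529e+9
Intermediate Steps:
H(y) = -3 - 5*y (H(y) = -3 + y*(-5) = -3 - 5*y)
u(C) = -29/36 (u(C) = (-22 - 7)/(68 - 32) = -29/36)
(49426 - 12863)*(39737 + u(H(-14))) = (49426 - 12863)*(39737 - 29/36) = 36563*(1430503/36) = 52303481189/36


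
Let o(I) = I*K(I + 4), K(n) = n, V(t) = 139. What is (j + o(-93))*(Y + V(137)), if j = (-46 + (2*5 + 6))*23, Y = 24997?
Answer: 190706832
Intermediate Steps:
o(I) = I*(4 + I) (o(I) = I*(I + 4) = I*(4 + I))
j = -690 (j = (-46 + (10 + 6))*23 = (-46 + 16)*23 = -30*23 = -690)
(j + o(-93))*(Y + V(137)) = (-690 - 93*(4 - 93))*(24997 + 139) = (-690 - 93*(-89))*25136 = (-690 + 8277)*25136 = 7587*25136 = 190706832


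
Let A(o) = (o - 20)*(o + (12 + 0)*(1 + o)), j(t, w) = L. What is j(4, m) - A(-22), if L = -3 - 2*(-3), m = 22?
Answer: -11505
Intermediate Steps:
L = 3 (L = -3 + 6 = 3)
j(t, w) = 3
A(o) = (-20 + o)*(12 + 13*o) (A(o) = (-20 + o)*(o + 12*(1 + o)) = (-20 + o)*(o + (12 + 12*o)) = (-20 + o)*(12 + 13*o))
j(4, m) - A(-22) = 3 - (-240 - 248*(-22) + 13*(-22)²) = 3 - (-240 + 5456 + 13*484) = 3 - (-240 + 5456 + 6292) = 3 - 1*11508 = 3 - 11508 = -11505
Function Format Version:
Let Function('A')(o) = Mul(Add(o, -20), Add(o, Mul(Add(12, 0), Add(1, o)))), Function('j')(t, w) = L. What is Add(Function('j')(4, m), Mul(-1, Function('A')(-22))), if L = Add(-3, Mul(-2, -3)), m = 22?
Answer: -11505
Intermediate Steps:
L = 3 (L = Add(-3, 6) = 3)
Function('j')(t, w) = 3
Function('A')(o) = Mul(Add(-20, o), Add(12, Mul(13, o))) (Function('A')(o) = Mul(Add(-20, o), Add(o, Mul(12, Add(1, o)))) = Mul(Add(-20, o), Add(o, Add(12, Mul(12, o)))) = Mul(Add(-20, o), Add(12, Mul(13, o))))
Add(Function('j')(4, m), Mul(-1, Function('A')(-22))) = Add(3, Mul(-1, Add(-240, Mul(-248, -22), Mul(13, Pow(-22, 2))))) = Add(3, Mul(-1, Add(-240, 5456, Mul(13, 484)))) = Add(3, Mul(-1, Add(-240, 5456, 6292))) = Add(3, Mul(-1, 11508)) = Add(3, -11508) = -11505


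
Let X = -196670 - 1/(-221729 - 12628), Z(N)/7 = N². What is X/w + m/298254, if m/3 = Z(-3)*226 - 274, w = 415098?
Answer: -1611920287307749/4835747292802074 ≈ -0.33333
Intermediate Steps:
Z(N) = 7*N²
m = 41892 (m = 3*((7*(-3)²)*226 - 274) = 3*((7*9)*226 - 274) = 3*(63*226 - 274) = 3*(14238 - 274) = 3*13964 = 41892)
X = -46090991189/234357 (X = -196670 - 1/(-234357) = -196670 - 1*(-1/234357) = -196670 + 1/234357 = -46090991189/234357 ≈ -1.9667e+5)
X/w + m/298254 = -46090991189/234357/415098 + 41892/298254 = -46090991189/234357*1/415098 + 41892*(1/298254) = -46090991189/97281121986 + 6982/49709 = -1611920287307749/4835747292802074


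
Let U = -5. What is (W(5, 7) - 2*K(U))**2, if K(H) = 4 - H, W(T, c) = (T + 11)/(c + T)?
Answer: 2500/9 ≈ 277.78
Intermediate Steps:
W(T, c) = (11 + T)/(T + c)
(W(5, 7) - 2*K(U))**2 = ((11 + 5)/(5 + 7) - 2*(4 - 1*(-5)))**2 = (16/12 - 2*(4 + 5))**2 = ((1/12)*16 - 2*9)**2 = (4/3 - 18)**2 = (-50/3)**2 = 2500/9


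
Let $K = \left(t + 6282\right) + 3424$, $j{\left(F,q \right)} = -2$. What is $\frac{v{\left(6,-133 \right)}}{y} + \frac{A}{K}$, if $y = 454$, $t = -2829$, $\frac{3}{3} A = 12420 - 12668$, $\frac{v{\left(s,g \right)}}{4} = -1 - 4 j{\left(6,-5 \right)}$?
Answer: $\frac{39982}{1561079} \approx 0.025612$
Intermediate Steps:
$v{\left(s,g \right)} = 28$ ($v{\left(s,g \right)} = 4 \left(-1 - -8\right) = 4 \left(-1 + 8\right) = 4 \cdot 7 = 28$)
$A = -248$ ($A = 12420 - 12668 = -248$)
$K = 6877$ ($K = \left(-2829 + 6282\right) + 3424 = 3453 + 3424 = 6877$)
$\frac{v{\left(6,-133 \right)}}{y} + \frac{A}{K} = \frac{28}{454} - \frac{248}{6877} = 28 \cdot \frac{1}{454} - \frac{248}{6877} = \frac{14}{227} - \frac{248}{6877} = \frac{39982}{1561079}$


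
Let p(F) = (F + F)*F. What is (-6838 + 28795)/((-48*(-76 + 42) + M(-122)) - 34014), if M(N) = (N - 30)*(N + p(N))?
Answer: -7319/1512858 ≈ -0.0048379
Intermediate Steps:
p(F) = 2*F**2 (p(F) = (2*F)*F = 2*F**2)
M(N) = (-30 + N)*(N + 2*N**2) (M(N) = (N - 30)*(N + 2*N**2) = (-30 + N)*(N + 2*N**2))
(-6838 + 28795)/((-48*(-76 + 42) + M(-122)) - 34014) = (-6838 + 28795)/((-48*(-76 + 42) - 122*(-30 - 59*(-122) + 2*(-122)**2)) - 34014) = 21957/((-48*(-34) - 122*(-30 + 7198 + 2*14884)) - 34014) = 21957/((1632 - 122*(-30 + 7198 + 29768)) - 34014) = 21957/((1632 - 122*36936) - 34014) = 21957/((1632 - 4506192) - 34014) = 21957/(-4504560 - 34014) = 21957/(-4538574) = 21957*(-1/4538574) = -7319/1512858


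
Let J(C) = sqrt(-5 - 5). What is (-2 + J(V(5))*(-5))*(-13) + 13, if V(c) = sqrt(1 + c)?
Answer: 39 + 65*I*sqrt(10) ≈ 39.0 + 205.55*I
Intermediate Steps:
J(C) = I*sqrt(10) (J(C) = sqrt(-10) = I*sqrt(10))
(-2 + J(V(5))*(-5))*(-13) + 13 = (-2 + (I*sqrt(10))*(-5))*(-13) + 13 = (-2 - 5*I*sqrt(10))*(-13) + 13 = (26 + 65*I*sqrt(10)) + 13 = 39 + 65*I*sqrt(10)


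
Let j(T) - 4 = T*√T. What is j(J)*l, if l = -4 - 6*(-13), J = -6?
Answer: 296 - 444*I*√6 ≈ 296.0 - 1087.6*I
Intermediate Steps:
l = 74 (l = -4 + 78 = 74)
j(T) = 4 + T^(3/2) (j(T) = 4 + T*√T = 4 + T^(3/2))
j(J)*l = (4 + (-6)^(3/2))*74 = (4 - 6*I*√6)*74 = 296 - 444*I*√6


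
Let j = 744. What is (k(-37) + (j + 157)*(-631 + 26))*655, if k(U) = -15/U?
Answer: -13210609850/37 ≈ -3.5704e+8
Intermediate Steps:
(k(-37) + (j + 157)*(-631 + 26))*655 = (-15/(-37) + (744 + 157)*(-631 + 26))*655 = (-15*(-1/37) + 901*(-605))*655 = (15/37 - 545105)*655 = -20168870/37*655 = -13210609850/37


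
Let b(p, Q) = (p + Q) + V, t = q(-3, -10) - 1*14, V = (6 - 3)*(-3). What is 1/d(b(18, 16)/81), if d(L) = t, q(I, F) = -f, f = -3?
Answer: -1/11 ≈ -0.090909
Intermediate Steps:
q(I, F) = 3 (q(I, F) = -1*(-3) = 3)
V = -9 (V = 3*(-3) = -9)
t = -11 (t = 3 - 1*14 = 3 - 14 = -11)
b(p, Q) = -9 + Q + p (b(p, Q) = (p + Q) - 9 = (Q + p) - 9 = -9 + Q + p)
d(L) = -11
1/d(b(18, 16)/81) = 1/(-11) = -1/11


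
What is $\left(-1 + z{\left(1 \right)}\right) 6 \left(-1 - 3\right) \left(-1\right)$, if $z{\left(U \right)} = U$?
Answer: $0$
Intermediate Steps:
$\left(-1 + z{\left(1 \right)}\right) 6 \left(-1 - 3\right) \left(-1\right) = \left(-1 + 1\right) 6 \left(-1 - 3\right) \left(-1\right) = 0 \cdot 6 \left(\left(-4\right) \left(-1\right)\right) = 0 \cdot 4 = 0$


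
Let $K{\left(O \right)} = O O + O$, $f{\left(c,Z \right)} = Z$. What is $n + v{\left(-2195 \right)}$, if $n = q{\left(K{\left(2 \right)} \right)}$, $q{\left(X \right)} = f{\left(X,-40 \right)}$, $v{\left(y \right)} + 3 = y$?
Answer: $-2238$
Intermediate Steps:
$v{\left(y \right)} = -3 + y$
$K{\left(O \right)} = O + O^{2}$ ($K{\left(O \right)} = O^{2} + O = O + O^{2}$)
$q{\left(X \right)} = -40$
$n = -40$
$n + v{\left(-2195 \right)} = -40 - 2198 = -2238$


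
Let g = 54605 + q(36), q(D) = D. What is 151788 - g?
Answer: 97147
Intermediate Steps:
g = 54641 (g = 54605 + 36 = 54641)
151788 - g = 151788 - 1*54641 = 151788 - 54641 = 97147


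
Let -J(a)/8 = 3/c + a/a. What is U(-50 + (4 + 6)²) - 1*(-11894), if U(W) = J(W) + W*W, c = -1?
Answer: 14410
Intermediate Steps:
J(a) = 16 (J(a) = -8*(3/(-1) + a/a) = -8*(3*(-1) + 1) = -8*(-3 + 1) = -8*(-2) = 16)
U(W) = 16 + W² (U(W) = 16 + W*W = 16 + W²)
U(-50 + (4 + 6)²) - 1*(-11894) = (16 + (-50 + (4 + 6)²)²) - 1*(-11894) = (16 + (-50 + 10²)²) + 11894 = (16 + (-50 + 100)²) + 11894 = (16 + 50²) + 11894 = (16 + 2500) + 11894 = 2516 + 11894 = 14410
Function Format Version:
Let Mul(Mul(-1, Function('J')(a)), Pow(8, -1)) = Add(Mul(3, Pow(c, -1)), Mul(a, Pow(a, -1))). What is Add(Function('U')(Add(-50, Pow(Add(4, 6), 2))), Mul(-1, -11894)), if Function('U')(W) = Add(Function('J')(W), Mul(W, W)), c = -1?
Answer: 14410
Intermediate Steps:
Function('J')(a) = 16 (Function('J')(a) = Mul(-8, Add(Mul(3, Pow(-1, -1)), Mul(a, Pow(a, -1)))) = Mul(-8, Add(Mul(3, -1), 1)) = Mul(-8, Add(-3, 1)) = Mul(-8, -2) = 16)
Function('U')(W) = Add(16, Pow(W, 2)) (Function('U')(W) = Add(16, Mul(W, W)) = Add(16, Pow(W, 2)))
Add(Function('U')(Add(-50, Pow(Add(4, 6), 2))), Mul(-1, -11894)) = Add(Add(16, Pow(Add(-50, Pow(Add(4, 6), 2)), 2)), Mul(-1, -11894)) = Add(Add(16, Pow(Add(-50, Pow(10, 2)), 2)), 11894) = Add(Add(16, Pow(Add(-50, 100), 2)), 11894) = Add(Add(16, Pow(50, 2)), 11894) = Add(Add(16, 2500), 11894) = Add(2516, 11894) = 14410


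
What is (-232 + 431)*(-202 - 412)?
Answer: -122186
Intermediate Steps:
(-232 + 431)*(-202 - 412) = 199*(-614) = -122186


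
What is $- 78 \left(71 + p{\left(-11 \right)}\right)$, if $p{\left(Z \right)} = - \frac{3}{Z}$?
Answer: $- \frac{61152}{11} \approx -5559.3$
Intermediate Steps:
$- 78 \left(71 + p{\left(-11 \right)}\right) = - 78 \left(71 - \frac{3}{-11}\right) = - 78 \left(71 - - \frac{3}{11}\right) = - 78 \left(71 + \frac{3}{11}\right) = \left(-78\right) \frac{784}{11} = - \frac{61152}{11}$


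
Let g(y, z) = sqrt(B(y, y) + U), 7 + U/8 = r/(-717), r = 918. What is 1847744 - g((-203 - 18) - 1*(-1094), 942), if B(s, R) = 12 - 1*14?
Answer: 1847744 - I*sqrt(3898090)/239 ≈ 1.8477e+6 - 8.2609*I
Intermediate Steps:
U = -15832/239 (U = -56 + 8*(918/(-717)) = -56 + 8*(918*(-1/717)) = -56 + 8*(-306/239) = -56 - 2448/239 = -15832/239 ≈ -66.243)
B(s, R) = -2 (B(s, R) = 12 - 14 = -2)
g(y, z) = I*sqrt(3898090)/239 (g(y, z) = sqrt(-2 - 15832/239) = sqrt(-16310/239) = I*sqrt(3898090)/239)
1847744 - g((-203 - 18) - 1*(-1094), 942) = 1847744 - I*sqrt(3898090)/239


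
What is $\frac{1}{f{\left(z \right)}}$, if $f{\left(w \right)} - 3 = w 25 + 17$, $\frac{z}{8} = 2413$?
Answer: $\frac{1}{482620} \approx 2.072 \cdot 10^{-6}$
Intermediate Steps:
$z = 19304$ ($z = 8 \cdot 2413 = 19304$)
$f{\left(w \right)} = 20 + 25 w$ ($f{\left(w \right)} = 3 + \left(w 25 + 17\right) = 3 + \left(25 w + 17\right) = 3 + \left(17 + 25 w\right) = 20 + 25 w$)
$\frac{1}{f{\left(z \right)}} = \frac{1}{20 + 25 \cdot 19304} = \frac{1}{20 + 482600} = \frac{1}{482620}$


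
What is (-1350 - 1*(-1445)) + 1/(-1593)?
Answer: 151334/1593 ≈ 94.999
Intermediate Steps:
(-1350 - 1*(-1445)) + 1/(-1593) = (-1350 + 1445) - 1/1593 = 95 - 1/1593 = 151334/1593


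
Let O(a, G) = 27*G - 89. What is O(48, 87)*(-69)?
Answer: -155940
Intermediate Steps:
O(a, G) = -89 + 27*G
O(48, 87)*(-69) = (-89 + 27*87)*(-69) = (-89 + 2349)*(-69) = 2260*(-69) = -155940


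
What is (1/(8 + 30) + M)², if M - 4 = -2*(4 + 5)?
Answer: 281961/1444 ≈ 195.26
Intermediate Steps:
M = -14 (M = 4 - 2*(4 + 5) = 4 - 2*9 = 4 - 18 = -14)
(1/(8 + 30) + M)² = (1/(8 + 30) - 14)² = (1/38 - 14)² = (-531/38)² = 281961/1444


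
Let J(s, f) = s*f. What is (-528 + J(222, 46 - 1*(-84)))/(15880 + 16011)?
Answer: 28332/31891 ≈ 0.88840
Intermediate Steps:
J(s, f) = f*s
(-528 + J(222, 46 - 1*(-84)))/(15880 + 16011) = (-528 + (46 - 1*(-84))*222)/(15880 + 16011) = (-528 + (46 + 84)*222)/31891 = (-528 + 130*222)*(1/31891) = (-528 + 28860)*(1/31891) = 28332*(1/31891) = 28332/31891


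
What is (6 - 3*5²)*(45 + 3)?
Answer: -3312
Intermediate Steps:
(6 - 3*5²)*(45 + 3) = (6 - 3*25)*48 = (6 - 75)*48 = -69*48 = -3312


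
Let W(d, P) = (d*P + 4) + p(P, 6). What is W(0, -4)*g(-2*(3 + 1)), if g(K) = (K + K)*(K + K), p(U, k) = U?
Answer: 0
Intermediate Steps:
W(d, P) = 4 + P + P*d (W(d, P) = (d*P + 4) + P = (P*d + 4) + P = (4 + P*d) + P = 4 + P + P*d)
g(K) = 4*K**2 (g(K) = (2*K)*(2*K) = 4*K**2)
W(0, -4)*g(-2*(3 + 1)) = (4 - 4 - 4*0)*(4*(-2*(3 + 1))**2) = (4 - 4 + 0)*(4*(-2*4)**2) = 0*(4*(-8)**2) = 0*(4*64) = 0*256 = 0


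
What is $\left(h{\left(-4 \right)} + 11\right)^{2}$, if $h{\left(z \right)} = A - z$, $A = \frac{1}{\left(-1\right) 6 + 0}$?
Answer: $\frac{7921}{36} \approx 220.03$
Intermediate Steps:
$A = - \frac{1}{6}$ ($A = \frac{1}{-6 + 0} = \frac{1}{-6} = - \frac{1}{6} \approx -0.16667$)
$h{\left(z \right)} = - \frac{1}{6} - z$
$\left(h{\left(-4 \right)} + 11\right)^{2} = \left(\left(- \frac{1}{6} - -4\right) + 11\right)^{2} = \left(\left(- \frac{1}{6} + 4\right) + 11\right)^{2} = \left(\frac{23}{6} + 11\right)^{2} = \left(\frac{89}{6}\right)^{2} = \frac{7921}{36}$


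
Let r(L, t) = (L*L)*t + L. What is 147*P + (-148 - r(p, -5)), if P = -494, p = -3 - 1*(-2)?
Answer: -72760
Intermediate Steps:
p = -1 (p = -3 + 2 = -1)
r(L, t) = L + t*L**2 (r(L, t) = L**2*t + L = t*L**2 + L = L + t*L**2)
147*P + (-148 - r(p, -5)) = 147*(-494) + (-148 - (-1)*(1 - 1*(-5))) = -72618 + (-148 - (-1)*(1 + 5)) = -72618 + (-148 - (-1)*6) = -72618 + (-148 - 1*(-6)) = -72618 + (-148 + 6) = -72618 - 142 = -72760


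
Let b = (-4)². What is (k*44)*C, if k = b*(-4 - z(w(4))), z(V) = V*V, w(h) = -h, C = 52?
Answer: -732160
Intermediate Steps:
z(V) = V²
b = 16
k = -320 (k = 16*(-4 - (-1*4)²) = 16*(-4 - 1*(-4)²) = 16*(-4 - 1*16) = 16*(-4 - 16) = 16*(-20) = -320)
(k*44)*C = -320*44*52 = -14080*52 = -732160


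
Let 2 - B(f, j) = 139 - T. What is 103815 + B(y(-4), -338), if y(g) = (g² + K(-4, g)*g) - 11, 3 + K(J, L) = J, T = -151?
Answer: 103527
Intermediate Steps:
K(J, L) = -3 + J
y(g) = -11 + g² - 7*g (y(g) = (g² + (-3 - 4)*g) - 11 = (g² - 7*g) - 11 = -11 + g² - 7*g)
B(f, j) = -288 (B(f, j) = 2 - (139 - 1*(-151)) = 2 - (139 + 151) = 2 - 1*290 = 2 - 290 = -288)
103815 + B(y(-4), -338) = 103815 - 288 = 103527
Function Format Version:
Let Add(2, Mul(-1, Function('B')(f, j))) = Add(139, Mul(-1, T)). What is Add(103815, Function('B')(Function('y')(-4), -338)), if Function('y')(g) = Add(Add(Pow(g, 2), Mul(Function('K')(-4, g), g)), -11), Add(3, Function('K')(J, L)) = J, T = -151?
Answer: 103527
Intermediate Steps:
Function('K')(J, L) = Add(-3, J)
Function('y')(g) = Add(-11, Pow(g, 2), Mul(-7, g)) (Function('y')(g) = Add(Add(Pow(g, 2), Mul(Add(-3, -4), g)), -11) = Add(Add(Pow(g, 2), Mul(-7, g)), -11) = Add(-11, Pow(g, 2), Mul(-7, g)))
Function('B')(f, j) = -288 (Function('B')(f, j) = Add(2, Mul(-1, Add(139, Mul(-1, -151)))) = Add(2, Mul(-1, Add(139, 151))) = Add(2, Mul(-1, 290)) = Add(2, -290) = -288)
Add(103815, Function('B')(Function('y')(-4), -338)) = Add(103815, -288) = 103527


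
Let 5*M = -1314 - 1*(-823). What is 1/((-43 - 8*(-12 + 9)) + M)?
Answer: -5/586 ≈ -0.0085324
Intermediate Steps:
M = -491/5 (M = (-1314 - 1*(-823))/5 = (-1314 + 823)/5 = (⅕)*(-491) = -491/5 ≈ -98.200)
1/((-43 - 8*(-12 + 9)) + M) = 1/((-43 - 8*(-12 + 9)) - 491/5) = 1/((-43 - 8*(-3)) - 491/5) = 1/((-43 + 24) - 491/5) = 1/(-19 - 491/5) = 1/(-586/5) = -5/586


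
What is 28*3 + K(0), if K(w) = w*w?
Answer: 84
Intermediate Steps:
K(w) = w**2
28*3 + K(0) = 28*3 + 0**2 = 84 + 0 = 84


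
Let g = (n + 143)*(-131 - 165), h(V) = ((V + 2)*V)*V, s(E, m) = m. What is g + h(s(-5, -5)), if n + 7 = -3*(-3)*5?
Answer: -53651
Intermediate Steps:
n = 38 (n = -7 - 3*(-3)*5 = -7 + 9*5 = -7 + 45 = 38)
h(V) = V²*(2 + V) (h(V) = ((2 + V)*V)*V = (V*(2 + V))*V = V²*(2 + V))
g = -53576 (g = (38 + 143)*(-131 - 165) = 181*(-296) = -53576)
g + h(s(-5, -5)) = -53576 + (-5)²*(2 - 5) = -53576 + 25*(-3) = -53576 - 75 = -53651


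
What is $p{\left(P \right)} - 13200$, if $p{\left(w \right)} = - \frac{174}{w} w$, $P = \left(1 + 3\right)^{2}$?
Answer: $-13374$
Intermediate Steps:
$P = 16$ ($P = 4^{2} = 16$)
$p{\left(w \right)} = -174$
$p{\left(P \right)} - 13200 = -174 - 13200 = -13374$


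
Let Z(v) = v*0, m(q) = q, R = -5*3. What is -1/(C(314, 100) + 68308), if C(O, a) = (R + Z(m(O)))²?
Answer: -1/68533 ≈ -1.4592e-5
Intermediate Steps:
R = -15
Z(v) = 0
C(O, a) = 225 (C(O, a) = (-15 + 0)² = (-15)² = 225)
-1/(C(314, 100) + 68308) = -1/(225 + 68308) = -1/68533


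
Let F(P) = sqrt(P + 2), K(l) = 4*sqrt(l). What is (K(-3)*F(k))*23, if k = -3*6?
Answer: -368*sqrt(3) ≈ -637.39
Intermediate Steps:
k = -18
F(P) = sqrt(2 + P)
(K(-3)*F(k))*23 = ((4*sqrt(-3))*sqrt(2 - 18))*23 = ((4*(I*sqrt(3)))*sqrt(-16))*23 = ((4*I*sqrt(3))*(4*I))*23 = -16*sqrt(3)*23 = -368*sqrt(3)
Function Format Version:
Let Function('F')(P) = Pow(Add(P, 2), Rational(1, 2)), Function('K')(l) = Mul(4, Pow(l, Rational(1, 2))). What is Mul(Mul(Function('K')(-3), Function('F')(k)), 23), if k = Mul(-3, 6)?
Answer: Mul(-368, Pow(3, Rational(1, 2))) ≈ -637.39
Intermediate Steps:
k = -18
Function('F')(P) = Pow(Add(2, P), Rational(1, 2))
Mul(Mul(Function('K')(-3), Function('F')(k)), 23) = Mul(Mul(Mul(4, Pow(-3, Rational(1, 2))), Pow(Add(2, -18), Rational(1, 2))), 23) = Mul(Mul(Mul(4, Mul(I, Pow(3, Rational(1, 2)))), Pow(-16, Rational(1, 2))), 23) = Mul(Mul(Mul(4, I, Pow(3, Rational(1, 2))), Mul(4, I)), 23) = Mul(Mul(-16, Pow(3, Rational(1, 2))), 23) = Mul(-368, Pow(3, Rational(1, 2)))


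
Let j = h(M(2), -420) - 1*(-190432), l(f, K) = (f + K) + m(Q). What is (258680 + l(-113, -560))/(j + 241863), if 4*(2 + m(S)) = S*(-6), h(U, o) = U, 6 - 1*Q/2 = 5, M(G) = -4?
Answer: 258002/432291 ≈ 0.59682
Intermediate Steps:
Q = 2 (Q = 12 - 2*5 = 12 - 10 = 2)
m(S) = -2 - 3*S/2 (m(S) = -2 + (S*(-6))/4 = -2 + (-6*S)/4 = -2 - 3*S/2)
l(f, K) = -5 + K + f (l(f, K) = (f + K) + (-2 - 3/2*2) = (K + f) + (-2 - 3) = (K + f) - 5 = -5 + K + f)
j = 190428 (j = -4 - 1*(-190432) = -4 + 190432 = 190428)
(258680 + l(-113, -560))/(j + 241863) = (258680 + (-5 - 560 - 113))/(190428 + 241863) = (258680 - 678)/432291 = 258002*(1/432291) = 258002/432291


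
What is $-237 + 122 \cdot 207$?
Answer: $25017$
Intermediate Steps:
$-237 + 122 \cdot 207 = -237 + 25254 = 25017$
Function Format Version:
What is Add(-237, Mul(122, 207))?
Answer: 25017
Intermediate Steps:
Add(-237, Mul(122, 207)) = Add(-237, 25254) = 25017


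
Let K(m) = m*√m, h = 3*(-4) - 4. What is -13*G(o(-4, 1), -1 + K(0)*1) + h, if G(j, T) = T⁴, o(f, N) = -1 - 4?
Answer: -29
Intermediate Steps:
o(f, N) = -5
h = -16 (h = -12 - 4 = -16)
K(m) = m^(3/2)
-13*G(o(-4, 1), -1 + K(0)*1) + h = -13*(-1 + 0^(3/2)*1)⁴ - 16 = -13*(-1 + 0*1)⁴ - 16 = -13*(-1 + 0)⁴ - 16 = -13*(-1)⁴ - 16 = -13*1 - 16 = -13 - 16 = -29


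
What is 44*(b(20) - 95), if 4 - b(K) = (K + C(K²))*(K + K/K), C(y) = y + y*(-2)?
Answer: 347116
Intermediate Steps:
C(y) = -y (C(y) = y - 2*y = -y)
b(K) = 4 - (1 + K)*(K - K²) (b(K) = 4 - (K - K²)*(K + K/K) = 4 - (K - K²)*(K + 1) = 4 - (K - K²)*(1 + K) = 4 - (1 + K)*(K - K²))
44*(b(20) - 95) = 44*((4 + 20³ - 1*20) - 95) = 44*((4 + 8000 - 20) - 95) = 44*(7984 - 95) = 44*7889 = 347116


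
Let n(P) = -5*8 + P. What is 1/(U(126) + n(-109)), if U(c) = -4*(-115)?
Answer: 1/311 ≈ 0.0032154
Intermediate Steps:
U(c) = 460
n(P) = -40 + P
1/(U(126) + n(-109)) = 1/(460 + (-40 - 109)) = 1/(460 - 149) = 1/311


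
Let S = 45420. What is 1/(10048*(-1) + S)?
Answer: 1/35372 ≈ 2.8271e-5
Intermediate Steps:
1/(10048*(-1) + S) = 1/(10048*(-1) + 45420) = 1/(-10048 + 45420) = 1/35372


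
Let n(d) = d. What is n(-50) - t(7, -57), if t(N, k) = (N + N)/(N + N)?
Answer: -51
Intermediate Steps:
t(N, k) = 1 (t(N, k) = (2*N)/((2*N)) = (2*N)*(1/(2*N)) = 1)
n(-50) - t(7, -57) = -50 - 1*1 = -50 - 1 = -51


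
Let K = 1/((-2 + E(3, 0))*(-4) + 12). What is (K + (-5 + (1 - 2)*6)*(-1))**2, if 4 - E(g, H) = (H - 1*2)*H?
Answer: 2025/16 ≈ 126.56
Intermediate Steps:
E(g, H) = 4 - H*(-2 + H) (E(g, H) = 4 - (H - 1*2)*H = 4 - (H - 2)*H = 4 - (-2 + H)*H = 4 - H*(-2 + H))
K = 1/4 (K = 1/((-2 + (4 - 1*0**2 + 2*0))*(-4) + 12) = 1/((-2 + (4 - 1*0 + 0))*(-4) + 12) = 1/((-2 + (4 + 0 + 0))*(-4) + 12) = 1/((-2 + 4)*(-4) + 12) = 1/(2*(-4) + 12) = 1/(-8 + 12) = 1/4 ≈ 0.25000)
(K + (-5 + (1 - 2)*6)*(-1))**2 = (1/4 + (-5 + (1 - 2)*6)*(-1))**2 = (1/4 + (-5 - 1*6)*(-1))**2 = (1/4 + (-5 - 6)*(-1))**2 = (1/4 - 11*(-1))**2 = (1/4 + 11)**2 = (45/4)**2 = 2025/16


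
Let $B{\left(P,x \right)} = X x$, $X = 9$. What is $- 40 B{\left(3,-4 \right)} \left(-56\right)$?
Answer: $-80640$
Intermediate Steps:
$B{\left(P,x \right)} = 9 x$
$- 40 B{\left(3,-4 \right)} \left(-56\right) = - 40 \cdot 9 \left(-4\right) \left(-56\right) = \left(-40\right) \left(-36\right) \left(-56\right) = 1440 \left(-56\right) = -80640$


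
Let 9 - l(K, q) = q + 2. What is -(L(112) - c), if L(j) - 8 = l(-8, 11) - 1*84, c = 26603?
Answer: 26683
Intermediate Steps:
l(K, q) = 7 - q (l(K, q) = 9 - (q + 2) = 9 - (2 + q) = 9 + (-2 - q) = 7 - q)
L(j) = -80 (L(j) = 8 + ((7 - 1*11) - 1*84) = 8 + ((7 - 11) - 84) = 8 + (-4 - 84) = 8 - 88 = -80)
-(L(112) - c) = -(-80 - 1*26603) = -(-80 - 26603) = -1*(-26683) = 26683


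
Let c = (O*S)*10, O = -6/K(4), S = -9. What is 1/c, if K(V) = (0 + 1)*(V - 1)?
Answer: 1/180 ≈ 0.0055556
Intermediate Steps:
K(V) = -1 + V (K(V) = 1*(-1 + V) = -1 + V)
O = -2 (O = -6/(-1 + 4) = -6/3 = -6*⅓ = -2)
c = 180 (c = -2*(-9)*10 = 18*10 = 180)
1/c = 1/180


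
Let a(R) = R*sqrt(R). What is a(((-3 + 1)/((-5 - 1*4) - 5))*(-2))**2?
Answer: -8/343 ≈ -0.023324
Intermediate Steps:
a(R) = R**(3/2)
a(((-3 + 1)/((-5 - 1*4) - 5))*(-2))**2 = ((((-3 + 1)/((-5 - 1*4) - 5))*(-2))**(3/2))**2 = ((-2/((-5 - 4) - 5)*(-2))**(3/2))**2 = ((-2/(-9 - 5)*(-2))**(3/2))**2 = ((-2/(-14)*(-2))**(3/2))**2 = ((-2*(-1/14)*(-2))**(3/2))**2 = (((1/7)*(-2))**(3/2))**2 = ((-2/7)**(3/2))**2 = (-2*I*sqrt(14)/49)**2 = -8/343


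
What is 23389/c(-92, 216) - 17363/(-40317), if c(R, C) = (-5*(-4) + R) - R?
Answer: 943321573/806340 ≈ 1169.9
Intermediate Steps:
c(R, C) = 20 (c(R, C) = (20 + R) - R = 20)
23389/c(-92, 216) - 17363/(-40317) = 23389/20 - 17363/(-40317) = 23389*(1/20) - 17363*(-1/40317) = 23389/20 + 17363/40317 = 943321573/806340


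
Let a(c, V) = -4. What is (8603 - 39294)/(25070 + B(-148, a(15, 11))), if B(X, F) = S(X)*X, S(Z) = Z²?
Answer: 30691/3216722 ≈ 0.0095411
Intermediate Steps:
B(X, F) = X³ (B(X, F) = X²*X = X³)
(8603 - 39294)/(25070 + B(-148, a(15, 11))) = (8603 - 39294)/(25070 + (-148)³) = -30691/(25070 - 3241792) = -30691/(-3216722) = -30691*(-1/3216722) = 30691/3216722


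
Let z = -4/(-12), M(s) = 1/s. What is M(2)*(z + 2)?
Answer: 7/6 ≈ 1.1667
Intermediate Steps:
M(s) = 1/s
z = 1/3 (z = -4*(-1/12) = 1/3 ≈ 0.33333)
M(2)*(z + 2) = (1/3 + 2)/2 = (1/2)*(7/3) = 7/6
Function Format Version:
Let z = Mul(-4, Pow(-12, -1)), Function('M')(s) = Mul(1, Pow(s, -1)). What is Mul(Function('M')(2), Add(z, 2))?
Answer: Rational(7, 6) ≈ 1.1667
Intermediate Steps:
Function('M')(s) = Pow(s, -1)
z = Rational(1, 3) (z = Mul(-4, Rational(-1, 12)) = Rational(1, 3) ≈ 0.33333)
Mul(Function('M')(2), Add(z, 2)) = Mul(Pow(2, -1), Add(Rational(1, 3), 2)) = Mul(Rational(1, 2), Rational(7, 3)) = Rational(7, 6)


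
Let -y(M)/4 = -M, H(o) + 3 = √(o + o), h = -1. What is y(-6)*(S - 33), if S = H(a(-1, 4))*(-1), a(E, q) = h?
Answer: 720 + 24*I*√2 ≈ 720.0 + 33.941*I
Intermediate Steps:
a(E, q) = -1
H(o) = -3 + √2*√o (H(o) = -3 + √(o + o) = -3 + √(2*o) = -3 + √2*√o)
S = 3 - I*√2 (S = (-3 + √2*√(-1))*(-1) = (-3 + √2*I)*(-1) = (-3 + I*√2)*(-1) = 3 - I*√2 ≈ 3.0 - 1.4142*I)
y(M) = 4*M (y(M) = -(-4)*M = 4*M)
y(-6)*(S - 33) = (4*(-6))*((3 - I*√2) - 33) = -24*(-30 - I*√2) = 720 + 24*I*√2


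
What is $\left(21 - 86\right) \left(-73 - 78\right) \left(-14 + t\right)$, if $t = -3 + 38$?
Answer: $206115$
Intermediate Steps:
$t = 35$
$\left(21 - 86\right) \left(-73 - 78\right) \left(-14 + t\right) = \left(21 - 86\right) \left(-73 - 78\right) \left(-14 + 35\right) = - 65 \left(\left(-151\right) 21\right) = \left(-65\right) \left(-3171\right) = 206115$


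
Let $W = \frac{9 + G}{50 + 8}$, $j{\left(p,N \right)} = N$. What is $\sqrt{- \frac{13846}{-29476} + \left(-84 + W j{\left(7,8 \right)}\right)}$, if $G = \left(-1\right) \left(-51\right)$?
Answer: $\frac{i \sqrt{13746907067162}}{427402} \approx 8.6749 i$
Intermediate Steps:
$G = 51$
$W = \frac{30}{29}$ ($W = \frac{9 + 51}{50 + 8} = \frac{60}{58} = 60 \cdot \frac{1}{58} = \frac{30}{29} \approx 1.0345$)
$\sqrt{- \frac{13846}{-29476} + \left(-84 + W j{\left(7,8 \right)}\right)} = \sqrt{- \frac{13846}{-29476} + \left(-84 + \frac{30}{29} \cdot 8\right)} = \sqrt{\left(-13846\right) \left(- \frac{1}{29476}\right) + \left(-84 + \frac{240}{29}\right)} = \sqrt{\frac{6923}{14738} - \frac{2196}{29}} = \sqrt{- \frac{32163881}{427402}} = \frac{i \sqrt{13746907067162}}{427402}$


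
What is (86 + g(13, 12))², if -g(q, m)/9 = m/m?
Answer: 5929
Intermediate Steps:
g(q, m) = -9 (g(q, m) = -9*m/m = -9*1 = -9)
(86 + g(13, 12))² = (86 - 9)² = 77² = 5929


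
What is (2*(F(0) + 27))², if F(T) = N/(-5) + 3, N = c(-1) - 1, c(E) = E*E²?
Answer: 92416/25 ≈ 3696.6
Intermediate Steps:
c(E) = E³
N = -2 (N = (-1)³ - 1 = -1 - 1 = -2)
F(T) = 17/5 (F(T) = -2/(-5) + 3 = -2*(-⅕) + 3 = ⅖ + 3 = 17/5)
(2*(F(0) + 27))² = (2*(17/5 + 27))² = (2*(152/5))² = (304/5)² = 92416/25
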